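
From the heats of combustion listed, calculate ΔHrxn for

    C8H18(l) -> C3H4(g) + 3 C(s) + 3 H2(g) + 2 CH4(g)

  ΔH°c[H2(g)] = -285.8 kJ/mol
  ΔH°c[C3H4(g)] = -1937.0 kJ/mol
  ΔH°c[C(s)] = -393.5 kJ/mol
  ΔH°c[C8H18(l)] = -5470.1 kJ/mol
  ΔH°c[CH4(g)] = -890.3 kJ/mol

ΔHrxn = 285.4 kJ/mol

With combustion enthalpies, reactants minus products:
= [1·(-5470.1)] − [1·(-1937.0) + 3·(-393.5) + 3·(-285.8) + 2·(-890.3)]
= 285.4 kJ/mol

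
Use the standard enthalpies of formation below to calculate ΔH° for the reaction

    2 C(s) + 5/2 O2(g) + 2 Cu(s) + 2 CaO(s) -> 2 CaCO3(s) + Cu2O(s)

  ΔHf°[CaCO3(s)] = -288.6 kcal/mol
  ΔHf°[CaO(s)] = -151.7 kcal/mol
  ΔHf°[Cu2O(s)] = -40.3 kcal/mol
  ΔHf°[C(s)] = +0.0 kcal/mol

Products: 2·(-288.6) + 1·(-40.3) = -617.5
Reactants: 2·(+0.0) + 5/2·(+0.0) + 2·(+0.0) + 2·(-151.7) = -303.4
ΔH° = (-617.5) − (-303.4) = -314.1 kcal/mol

ΔH° = -314.1 kcal/mol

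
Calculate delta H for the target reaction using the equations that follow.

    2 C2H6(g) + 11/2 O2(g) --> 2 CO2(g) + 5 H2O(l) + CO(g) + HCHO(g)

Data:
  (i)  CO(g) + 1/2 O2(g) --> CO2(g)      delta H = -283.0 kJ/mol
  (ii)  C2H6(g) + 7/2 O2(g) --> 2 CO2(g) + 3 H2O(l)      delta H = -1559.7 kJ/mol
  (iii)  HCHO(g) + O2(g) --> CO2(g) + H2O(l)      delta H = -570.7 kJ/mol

delta H = -2265.7 kJ/mol

(i) reversed: +283.0 kJ/mol
(ii) × 2: (2)·(-1559.7) = -3119.4 kJ/mol
(iii) reversed: +570.7 kJ/mol
Combining the equations, delta H = (+283.0) + (-3119.4) + (+570.7) = -2265.7 kJ/mol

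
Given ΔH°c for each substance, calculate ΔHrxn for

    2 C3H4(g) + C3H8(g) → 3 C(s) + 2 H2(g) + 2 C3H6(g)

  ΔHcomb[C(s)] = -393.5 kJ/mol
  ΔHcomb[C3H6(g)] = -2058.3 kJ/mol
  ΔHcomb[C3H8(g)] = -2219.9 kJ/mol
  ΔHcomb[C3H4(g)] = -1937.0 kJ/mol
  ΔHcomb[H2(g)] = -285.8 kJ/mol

ΔHrxn = -225.2 kJ/mol

Using ΔH = Σ nΔHc°(reactants) − Σ nΔHc°(products):
= [2·(-1937.0) + 1·(-2219.9)] − [3·(-393.5) + 2·(-285.8) + 2·(-2058.3)]
= -225.2 kJ/mol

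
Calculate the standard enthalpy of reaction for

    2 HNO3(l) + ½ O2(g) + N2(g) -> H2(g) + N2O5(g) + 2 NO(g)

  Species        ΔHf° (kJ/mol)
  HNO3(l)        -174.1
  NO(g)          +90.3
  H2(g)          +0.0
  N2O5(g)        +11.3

Products: 1·(+0.0) + 1·(+11.3) + 2·(+90.3) = +191.9
Reactants: 2·(-174.1) + 1/2·(+0.0) + 1·(+0.0) = -348.2
ΔH° = (+191.9) − (-348.2) = 540.1 kJ/mol

ΔH° = 540.1 kJ/mol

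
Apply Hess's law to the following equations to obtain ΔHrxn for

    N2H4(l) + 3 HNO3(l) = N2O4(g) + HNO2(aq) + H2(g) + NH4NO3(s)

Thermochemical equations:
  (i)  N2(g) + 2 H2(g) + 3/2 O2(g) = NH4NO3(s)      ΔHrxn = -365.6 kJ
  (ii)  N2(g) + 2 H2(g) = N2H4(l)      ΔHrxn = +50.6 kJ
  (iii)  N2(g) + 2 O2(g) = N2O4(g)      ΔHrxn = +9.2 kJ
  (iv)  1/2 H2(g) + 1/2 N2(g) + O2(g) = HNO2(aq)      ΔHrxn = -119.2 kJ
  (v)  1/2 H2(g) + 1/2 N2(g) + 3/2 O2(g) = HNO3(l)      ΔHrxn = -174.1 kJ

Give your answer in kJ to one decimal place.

ΔHrxn = -3.9 kJ

(i) as written (NH4NO3(s) already on the product side): -365.6 kJ
(ii) reversed (N2H4(l) must end up as a reactant): -50.6 kJ
(iii) as written (N2O4(g) already on the product side): +9.2 kJ
(iv) as written (HNO2(aq) already on the product side): -119.2 kJ
(v) reversed and × 3 (HNO3(l) must end up as a reactant; scale by 3 for the 3 HNO3(l)): (-3)·(-174.1) = +522.3 kJ
ΔHrxn = (-365.6) + (-50.6) + (+9.2) + (-119.2) + (+522.3) = -3.9 kJ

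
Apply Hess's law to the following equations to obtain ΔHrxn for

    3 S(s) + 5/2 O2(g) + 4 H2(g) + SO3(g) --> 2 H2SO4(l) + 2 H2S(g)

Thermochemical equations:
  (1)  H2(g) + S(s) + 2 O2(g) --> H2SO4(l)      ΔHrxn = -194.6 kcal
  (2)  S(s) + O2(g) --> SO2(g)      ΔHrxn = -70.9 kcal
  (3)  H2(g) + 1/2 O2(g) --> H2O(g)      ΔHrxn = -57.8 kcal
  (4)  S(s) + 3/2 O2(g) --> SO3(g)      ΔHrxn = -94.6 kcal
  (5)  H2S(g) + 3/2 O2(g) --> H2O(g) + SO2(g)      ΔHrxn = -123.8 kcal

(1) × 2: (2)·(-194.6) = -389.2 kcal
(2) × 2: (2)·(-70.9) = -141.8 kcal
(3) × 2: (2)·(-57.8) = -115.6 kcal
(4) reversed: +94.6 kcal
(5) reversed and × 2: (-2)·(-123.8) = +247.6 kcal
By Hess's law, ΔHrxn = (2)·(-194.6) + (2)·(-70.9) + (2)·(-57.8) + (-1)·(-94.6) + (-2)·(-123.8) = -304.4 kcal

ΔHrxn = -304.4 kcal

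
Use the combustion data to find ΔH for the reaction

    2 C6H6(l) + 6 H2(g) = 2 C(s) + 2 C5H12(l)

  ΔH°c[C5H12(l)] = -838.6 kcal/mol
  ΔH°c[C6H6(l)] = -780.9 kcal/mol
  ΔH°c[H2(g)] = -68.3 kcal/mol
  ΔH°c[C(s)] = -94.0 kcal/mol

With combustion enthalpies, reactants minus products:
= [2·(-780.9) + 6·(-68.3)] − [2·(-94.0) + 2·(-838.6)]
= -106.4 kcal/mol

ΔH = -106.4 kcal/mol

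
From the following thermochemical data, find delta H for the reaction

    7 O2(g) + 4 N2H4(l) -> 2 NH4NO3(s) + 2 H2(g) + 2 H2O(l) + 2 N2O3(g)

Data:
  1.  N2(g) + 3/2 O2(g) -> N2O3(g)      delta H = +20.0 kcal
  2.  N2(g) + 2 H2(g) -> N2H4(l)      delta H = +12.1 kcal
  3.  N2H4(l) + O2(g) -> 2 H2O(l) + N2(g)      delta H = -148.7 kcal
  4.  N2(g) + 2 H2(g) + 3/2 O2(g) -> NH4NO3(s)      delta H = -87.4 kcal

eq. 1 × 2 (×2 to match 2 N2O3(g) in the target): (2)·(+20.0) = +40.0 kcal
eq. 2 reversed and × 3: (-3)·(+12.1) = -36.3 kcal
eq. 3 as written (H2O(l) already on the product side): -148.7 kcal
eq. 4 × 2 (×2 to match 2 NH4NO3(s) in the target): (2)·(-87.4) = -174.8 kcal
By Hess's law, delta H = (+40.0) + (-36.3) + (-148.7) + (-174.8) = -319.8 kcal

delta H = -319.8 kcal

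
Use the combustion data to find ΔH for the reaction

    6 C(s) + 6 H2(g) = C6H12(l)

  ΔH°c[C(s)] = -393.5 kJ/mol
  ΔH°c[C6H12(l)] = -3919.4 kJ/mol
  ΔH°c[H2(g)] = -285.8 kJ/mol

ΔH = -156.4 kJ/mol

Using ΔH = Σ nΔHc°(reactants) − Σ nΔHc°(products):
= [6·(-393.5) + 6·(-285.8)] − [1·(-3919.4)]
= -156.4 kJ/mol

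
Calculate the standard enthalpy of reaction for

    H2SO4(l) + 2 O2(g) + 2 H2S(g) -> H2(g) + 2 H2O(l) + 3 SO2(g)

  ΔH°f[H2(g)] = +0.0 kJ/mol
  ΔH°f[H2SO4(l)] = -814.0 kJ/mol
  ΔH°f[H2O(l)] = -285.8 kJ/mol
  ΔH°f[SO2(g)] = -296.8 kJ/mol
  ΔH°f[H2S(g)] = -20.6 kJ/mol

ΔH_rxn = -606.8 kJ/mol

Products: 1·(+0.0) + 2·(-285.8) + 3·(-296.8) = -1462.0
Reactants: 1·(-814.0) + 2·(+0.0) + 2·(-20.6) = -855.2
ΔH_rxn = (-1462.0) − (-855.2) = -606.8 kJ/mol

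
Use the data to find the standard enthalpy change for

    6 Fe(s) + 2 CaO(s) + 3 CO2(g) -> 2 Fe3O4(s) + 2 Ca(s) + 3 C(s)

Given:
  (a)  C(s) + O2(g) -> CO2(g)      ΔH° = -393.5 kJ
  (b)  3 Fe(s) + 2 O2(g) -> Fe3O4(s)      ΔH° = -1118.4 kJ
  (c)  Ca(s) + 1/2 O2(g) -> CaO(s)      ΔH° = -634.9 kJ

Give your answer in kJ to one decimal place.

(a) reversed and × 3 (reverse to put CO2(g) on the reactant side; ×3 to match 3 CO2(g) in the target): (-3)·(-393.5) = +1180.5 kJ
(b) × 2 (×2 to match 2 Fe3O4(s) in the target): (2)·(-1118.4) = -2236.8 kJ
(c) reversed and × 2 (CaO(s) must end up as a reactant; scale by 2 for the 2 CaO(s)): (-2)·(-634.9) = +1269.8 kJ
ΔH° = (+1180.5) + (-2236.8) + (+1269.8) = 213.5 kJ

ΔH° = 213.5 kJ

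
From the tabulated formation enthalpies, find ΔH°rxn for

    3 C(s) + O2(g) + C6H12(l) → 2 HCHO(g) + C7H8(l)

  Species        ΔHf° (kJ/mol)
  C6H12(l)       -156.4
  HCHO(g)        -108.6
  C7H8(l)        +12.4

ΔH°rxn = Σ nΔHf°(products) − Σ nΔHf°(reactants).
Products: 2·(-108.6) + 1·(+12.4) = -204.8
Reactants: 3·(+0.0) + 1·(+0.0) + 1·(-156.4) = -156.4
ΔH°rxn = (-204.8) − (-156.4) = -48.4 kJ/mol

ΔH°rxn = -48.4 kJ/mol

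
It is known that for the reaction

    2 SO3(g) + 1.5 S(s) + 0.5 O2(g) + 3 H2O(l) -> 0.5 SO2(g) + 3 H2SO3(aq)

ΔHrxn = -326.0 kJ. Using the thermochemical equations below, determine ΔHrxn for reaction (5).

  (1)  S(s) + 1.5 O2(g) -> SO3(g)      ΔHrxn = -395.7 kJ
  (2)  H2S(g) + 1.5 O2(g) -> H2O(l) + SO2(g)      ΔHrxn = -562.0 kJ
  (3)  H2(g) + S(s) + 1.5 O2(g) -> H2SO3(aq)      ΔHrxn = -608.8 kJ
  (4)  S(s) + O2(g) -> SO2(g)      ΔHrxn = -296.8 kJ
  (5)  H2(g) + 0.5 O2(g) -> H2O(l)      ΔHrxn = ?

ΔHrxn = -285.8 kJ

(1) reversed and × 2: (-2)·(-395.7) = +791.4 kJ
(2): not needed.
(3) × 3: (3)·(-608.8) = -1826.4 kJ
(4) × 1/2: (1/2)·(-296.8) = -148.4 kJ
(5) reversed and × 3: contributes −3·x
-326.0 = (+791.4) + (-1826.4) + (-148.4) − 3·x
x = (-326.0 − (-1183.4)) / (-3) = -285.8 kJ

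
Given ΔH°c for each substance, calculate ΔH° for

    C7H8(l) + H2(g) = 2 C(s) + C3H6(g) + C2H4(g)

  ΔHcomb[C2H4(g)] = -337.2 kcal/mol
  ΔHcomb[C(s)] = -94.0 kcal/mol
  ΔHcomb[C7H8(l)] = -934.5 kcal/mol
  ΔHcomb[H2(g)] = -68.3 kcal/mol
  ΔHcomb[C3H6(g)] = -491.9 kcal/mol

Using ΔH = Σ nΔHc°(reactants) − Σ nΔHc°(products):
= [1·(-934.5) + 1·(-68.3)] − [2·(-94.0) + 1·(-491.9) + 1·(-337.2)]
= 14.3 kcal/mol

ΔH° = 14.3 kcal/mol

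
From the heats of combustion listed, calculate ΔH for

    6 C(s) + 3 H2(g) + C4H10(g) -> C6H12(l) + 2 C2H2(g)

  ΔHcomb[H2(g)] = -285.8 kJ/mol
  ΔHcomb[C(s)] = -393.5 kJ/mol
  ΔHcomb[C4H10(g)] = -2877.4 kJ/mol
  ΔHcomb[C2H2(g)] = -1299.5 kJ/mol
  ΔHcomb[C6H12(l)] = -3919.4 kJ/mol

ΔH = 422.6 kJ/mol

Using ΔH = Σ nΔHc°(reactants) − Σ nΔHc°(products):
= [6·(-393.5) + 3·(-285.8) + 1·(-2877.4)] − [1·(-3919.4) + 2·(-1299.5)]
= 422.6 kJ/mol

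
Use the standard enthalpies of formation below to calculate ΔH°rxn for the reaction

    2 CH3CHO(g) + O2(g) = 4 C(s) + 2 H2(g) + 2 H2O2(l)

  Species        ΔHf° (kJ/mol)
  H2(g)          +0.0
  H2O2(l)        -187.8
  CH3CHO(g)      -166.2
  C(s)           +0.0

Products: 4·(+0.0) + 2·(+0.0) + 2·(-187.8) = -375.6
Reactants: 2·(-166.2) + 1·(+0.0) = -332.4
ΔH°rxn = (-375.6) − (-332.4) = -43.2 kJ/mol

ΔH°rxn = -43.2 kJ/mol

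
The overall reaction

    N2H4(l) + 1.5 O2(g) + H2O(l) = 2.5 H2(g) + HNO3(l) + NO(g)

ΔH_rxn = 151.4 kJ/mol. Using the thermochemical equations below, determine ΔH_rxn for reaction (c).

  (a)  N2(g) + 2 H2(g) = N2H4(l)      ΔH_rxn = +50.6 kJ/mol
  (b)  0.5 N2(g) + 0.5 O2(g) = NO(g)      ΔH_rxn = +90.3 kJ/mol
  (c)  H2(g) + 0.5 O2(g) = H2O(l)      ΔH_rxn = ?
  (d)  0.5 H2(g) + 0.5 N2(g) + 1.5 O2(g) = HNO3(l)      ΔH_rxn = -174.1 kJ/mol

(a) reversed (N2H4(l) must end up as a reactant): -50.6 kJ/mol
(b) as written (NO(g) already on the product side): +90.3 kJ/mol
(c) reversed (H2O(l) must end up as a reactant): contributes −x
(d) as written (HNO3(l) already on the product side): -174.1 kJ/mol
+151.4 = (-50.6) + (+90.3) + (-174.1) − x
x = (+151.4 − (-134.4)) / (-1) = -285.8 kJ/mol

ΔH_rxn = -285.8 kJ/mol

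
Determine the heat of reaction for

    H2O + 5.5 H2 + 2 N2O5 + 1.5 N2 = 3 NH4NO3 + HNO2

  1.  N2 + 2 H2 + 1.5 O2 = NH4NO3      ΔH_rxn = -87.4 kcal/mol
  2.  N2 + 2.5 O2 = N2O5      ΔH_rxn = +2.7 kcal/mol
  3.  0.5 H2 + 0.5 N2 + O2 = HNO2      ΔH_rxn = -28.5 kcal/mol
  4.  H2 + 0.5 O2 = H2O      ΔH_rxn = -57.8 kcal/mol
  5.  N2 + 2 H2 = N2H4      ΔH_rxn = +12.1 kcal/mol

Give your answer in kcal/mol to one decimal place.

ΔH_rxn = -238.3 kcal/mol

eq. 1 × 3 (scale by 3 for the 3 NH4NO3): (3)·(-87.4) = -262.2 kcal/mol
eq. 2 reversed and × 2 (reverse to put N2O5 on the reactant side; ×2 to match 2 N2O5 in the target): (-2)·(+2.7) = -5.4 kcal/mol
eq. 3 as written (HNO2 already on the product side): -28.5 kcal/mol
eq. 4 reversed (reverse to put H2O on the reactant side): +57.8 kcal/mol
eq. 5: not needed (N2H4 appears nowhere else).
By Hess's law, ΔH_rxn = (-262.2) + (-5.4) + (-28.5) + (+57.8) = -238.3 kcal/mol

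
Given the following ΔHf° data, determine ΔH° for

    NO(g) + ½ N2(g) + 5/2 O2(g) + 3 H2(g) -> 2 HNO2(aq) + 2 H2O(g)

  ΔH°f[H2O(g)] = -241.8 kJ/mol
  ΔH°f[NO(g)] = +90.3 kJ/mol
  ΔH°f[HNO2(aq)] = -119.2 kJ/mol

Products: 2·(-119.2) + 2·(-241.8) = -722.0
Reactants: 1·(+90.3) + 1/2·(+0.0) + 5/2·(+0.0) + 3·(+0.0) = +90.3
ΔH° = (-722.0) − (+90.3) = -812.3 kJ/mol

ΔH° = -812.3 kJ/mol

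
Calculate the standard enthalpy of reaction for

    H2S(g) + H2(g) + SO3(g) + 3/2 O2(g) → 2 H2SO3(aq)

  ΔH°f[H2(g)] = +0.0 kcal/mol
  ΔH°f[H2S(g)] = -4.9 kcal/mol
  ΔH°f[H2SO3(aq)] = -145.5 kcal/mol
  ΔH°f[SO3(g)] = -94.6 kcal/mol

ΔH° = -191.5 kcal/mol

Products: 2·(-145.5) = -291.0
Reactants: 1·(-4.9) + 1·(+0.0) + 1·(-94.6) + 3/2·(+0.0) = -99.5
ΔH° = (-291.0) − (-99.5) = -191.5 kcal/mol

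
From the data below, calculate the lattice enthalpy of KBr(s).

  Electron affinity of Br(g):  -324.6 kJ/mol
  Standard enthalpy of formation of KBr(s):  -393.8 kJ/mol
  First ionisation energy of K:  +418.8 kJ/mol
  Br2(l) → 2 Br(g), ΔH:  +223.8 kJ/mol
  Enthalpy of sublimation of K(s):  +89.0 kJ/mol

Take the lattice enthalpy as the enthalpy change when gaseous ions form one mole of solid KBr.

U = -688.9 kJ/mol

ΔHf° = 1·ΔHsub + 1·(ΣIE) + 1/2·D(Br2) + 1·EA + U
-393.8 = 1·(+89.0) + 1·(+418.8) + 1/2·(+223.8) + 1·(-324.6) + U
U = -393.8 − (+295.1) = -688.9 kJ/mol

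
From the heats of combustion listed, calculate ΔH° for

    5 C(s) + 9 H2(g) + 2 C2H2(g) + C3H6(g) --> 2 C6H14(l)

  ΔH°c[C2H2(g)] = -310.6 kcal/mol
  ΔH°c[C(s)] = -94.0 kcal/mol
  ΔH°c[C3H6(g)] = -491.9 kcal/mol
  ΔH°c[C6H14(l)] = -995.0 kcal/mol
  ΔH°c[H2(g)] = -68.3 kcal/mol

ΔH° = -207.8 kcal/mol

Using ΔH = Σ nΔHc°(reactants) − Σ nΔHc°(products):
= [5·(-94.0) + 9·(-68.3) + 2·(-310.6) + 1·(-491.9)] − [2·(-995.0)]
= -207.8 kcal/mol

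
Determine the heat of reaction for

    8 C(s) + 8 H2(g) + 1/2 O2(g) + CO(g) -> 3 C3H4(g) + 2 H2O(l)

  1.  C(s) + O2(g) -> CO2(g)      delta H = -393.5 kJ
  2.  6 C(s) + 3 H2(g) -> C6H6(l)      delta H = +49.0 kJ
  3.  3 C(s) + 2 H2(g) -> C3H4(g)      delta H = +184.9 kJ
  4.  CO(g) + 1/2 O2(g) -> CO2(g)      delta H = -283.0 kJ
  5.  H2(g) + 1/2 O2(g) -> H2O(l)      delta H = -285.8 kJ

delta H = 93.6 kJ

eq. 1 reversed: +393.5 kJ
eq. 2: not needed (C6H6(l) appears nowhere else).
eq. 3 × 3 (×3 to match 3 C3H4(g) in the target): (3)·(+184.9) = +554.7 kJ
eq. 4 as written (CO(g) already on the reactant side): -283.0 kJ
eq. 5 × 2 (scale by 2 for the 2 H2O(l)): (2)·(-285.8) = -571.6 kJ
delta H = (+393.5) + (+554.7) + (-283.0) + (-571.6) = 93.6 kJ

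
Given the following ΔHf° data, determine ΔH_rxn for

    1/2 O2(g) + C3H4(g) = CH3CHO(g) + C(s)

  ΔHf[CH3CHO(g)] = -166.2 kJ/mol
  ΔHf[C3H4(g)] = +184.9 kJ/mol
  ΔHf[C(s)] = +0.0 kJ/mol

ΔH_rxn = -351.1 kJ/mol

Products: 1·(-166.2) + 1·(+0.0) = -166.2
Reactants: 1/2·(+0.0) + 1·(+184.9) = +184.9
ΔH_rxn = (-166.2) − (+184.9) = -351.1 kJ/mol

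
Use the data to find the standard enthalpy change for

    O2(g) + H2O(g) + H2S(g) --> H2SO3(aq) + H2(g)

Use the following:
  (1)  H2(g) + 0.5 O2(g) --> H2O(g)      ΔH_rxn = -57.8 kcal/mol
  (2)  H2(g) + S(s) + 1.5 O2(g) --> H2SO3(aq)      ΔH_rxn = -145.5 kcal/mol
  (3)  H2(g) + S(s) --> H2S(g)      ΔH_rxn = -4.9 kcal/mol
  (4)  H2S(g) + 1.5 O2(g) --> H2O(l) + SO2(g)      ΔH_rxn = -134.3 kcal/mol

ΔH_rxn = -82.8 kcal/mol

(1) reversed: +57.8 kcal/mol
(2) as written: -145.5 kcal/mol
(3) reversed: +4.9 kcal/mol
(4): not needed.
Summing the manipulated equations, ΔH_rxn = (+57.8) + (-145.5) + (+4.9) = -82.8 kcal/mol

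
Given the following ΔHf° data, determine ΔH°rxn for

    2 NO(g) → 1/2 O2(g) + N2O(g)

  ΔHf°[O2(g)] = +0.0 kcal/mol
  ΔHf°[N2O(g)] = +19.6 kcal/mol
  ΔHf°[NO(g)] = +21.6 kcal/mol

ΔH°rxn = Σ nΔHf°(products) − Σ nΔHf°(reactants).
Products: 1/2·(+0.0) + 1·(+19.6) = +19.6
Reactants: 2·(+21.6) = +43.2
ΔH°rxn = (+19.6) − (+43.2) = -23.6 kcal/mol

ΔH°rxn = -23.6 kcal/mol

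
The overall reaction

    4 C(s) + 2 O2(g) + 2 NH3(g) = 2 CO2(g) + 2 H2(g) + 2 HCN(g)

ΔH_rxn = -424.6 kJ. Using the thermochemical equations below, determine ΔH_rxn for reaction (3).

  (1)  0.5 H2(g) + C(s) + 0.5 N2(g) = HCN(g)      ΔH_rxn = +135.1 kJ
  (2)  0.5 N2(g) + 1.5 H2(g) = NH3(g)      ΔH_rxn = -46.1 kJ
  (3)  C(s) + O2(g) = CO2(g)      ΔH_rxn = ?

ΔH_rxn = -393.5 kJ

(1) × 2 (×2 to match 2 HCN(g) in the target): (2)·(+135.1) = +270.2 kJ
(2) reversed and × 2 (reverse to put NH3(g) on the reactant side; ×2 to match 2 NH3(g) in the target): (-2)·(-46.1) = +92.2 kJ
(3) × 2 (×2 to match 2 CO2(g) in the target): contributes 2·x
-424.6 = (+270.2) + (+92.2) + 2·x
x = (-424.6 − (+362.4)) / (2) = -393.5 kJ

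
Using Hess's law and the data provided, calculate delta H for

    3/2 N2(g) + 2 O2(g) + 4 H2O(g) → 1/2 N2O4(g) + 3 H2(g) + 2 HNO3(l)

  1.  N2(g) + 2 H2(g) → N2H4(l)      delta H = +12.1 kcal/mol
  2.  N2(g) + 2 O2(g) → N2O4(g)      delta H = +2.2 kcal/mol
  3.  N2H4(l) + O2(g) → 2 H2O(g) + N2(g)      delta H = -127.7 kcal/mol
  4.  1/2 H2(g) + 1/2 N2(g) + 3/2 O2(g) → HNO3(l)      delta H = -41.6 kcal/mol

delta H = 149.1 kcal/mol

eq. 1 reversed and × 2: (-2)·(+12.1) = -24.2 kcal/mol
eq. 2 × 1/2 (scale by 1/2 for the 1/2 N2O4(g)): (1/2)·(+2.2) = +1.1 kcal/mol
eq. 3 reversed and × 2 (reverse to put H2O(g) on the reactant side; ×2 to match 4 H2O(g) in the target): (-2)·(-127.7) = +255.4 kcal/mol
eq. 4 × 2 (×2 to match 2 HNO3(l) in the target): (2)·(-41.6) = -83.2 kcal/mol
delta H = (-24.2) + (+1.1) + (+255.4) + (-83.2) = 149.1 kcal/mol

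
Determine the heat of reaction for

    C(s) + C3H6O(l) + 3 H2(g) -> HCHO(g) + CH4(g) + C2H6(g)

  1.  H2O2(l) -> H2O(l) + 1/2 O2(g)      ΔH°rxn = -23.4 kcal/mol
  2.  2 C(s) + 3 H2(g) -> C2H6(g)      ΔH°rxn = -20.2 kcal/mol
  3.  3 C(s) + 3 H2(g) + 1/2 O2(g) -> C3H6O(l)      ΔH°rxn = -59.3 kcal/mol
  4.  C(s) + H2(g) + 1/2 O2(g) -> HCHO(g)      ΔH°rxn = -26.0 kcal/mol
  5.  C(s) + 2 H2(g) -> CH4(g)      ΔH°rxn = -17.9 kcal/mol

ΔH°rxn = -4.8 kcal/mol

eq. 1: not needed.
eq. 2 as written: -20.2 kcal/mol
eq. 3 reversed: +59.3 kcal/mol
eq. 4 as written: -26.0 kcal/mol
eq. 5 as written: -17.9 kcal/mol
ΔH°rxn = (1)·(-20.2) + (-1)·(-59.3) + (1)·(-26.0) + (1)·(-17.9) = -4.8 kcal/mol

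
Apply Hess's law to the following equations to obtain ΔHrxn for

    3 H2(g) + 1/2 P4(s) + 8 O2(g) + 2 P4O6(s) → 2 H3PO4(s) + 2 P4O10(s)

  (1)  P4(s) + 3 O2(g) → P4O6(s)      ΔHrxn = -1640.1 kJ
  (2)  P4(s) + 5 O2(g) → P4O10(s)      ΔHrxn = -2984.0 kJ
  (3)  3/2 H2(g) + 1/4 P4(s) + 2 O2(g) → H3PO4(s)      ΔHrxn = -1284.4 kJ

ΔHrxn = -5256.6 kJ

(1) reversed and × 2 (reverse to put P4O6(s) on the reactant side; ×2 to match 2 P4O6(s) in the target): (-2)·(-1640.1) = +3280.2 kJ
(2) × 2 (scale by 2 for the 2 P4O10(s)): (2)·(-2984.0) = -5968.0 kJ
(3) × 2 (×2 to match 2 H3PO4(s) in the target): (2)·(-1284.4) = -2568.8 kJ
ΔHrxn = (-2)·(-1640.1) + (2)·(-2984.0) + (2)·(-1284.4) = -5256.6 kJ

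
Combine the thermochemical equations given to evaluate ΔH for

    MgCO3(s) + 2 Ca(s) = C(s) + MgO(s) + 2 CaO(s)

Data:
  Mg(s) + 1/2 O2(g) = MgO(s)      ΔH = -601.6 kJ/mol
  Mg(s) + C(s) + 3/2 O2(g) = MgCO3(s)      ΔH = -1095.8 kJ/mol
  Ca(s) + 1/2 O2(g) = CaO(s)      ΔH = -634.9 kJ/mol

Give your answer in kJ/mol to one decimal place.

ΔH = -775.6 kJ/mol

equation 1 as written (MgO(s) already on the product side): -601.6 kJ/mol
equation 2 reversed (MgCO3(s) must end up as a reactant): +1095.8 kJ/mol
equation 3 × 2 (scale by 2 for the 2 CaO(s)): (2)·(-634.9) = -1269.8 kJ/mol
Combining the equations, ΔH = (1)·(-601.6) + (-1)·(-1095.8) + (2)·(-634.9) = -775.6 kJ/mol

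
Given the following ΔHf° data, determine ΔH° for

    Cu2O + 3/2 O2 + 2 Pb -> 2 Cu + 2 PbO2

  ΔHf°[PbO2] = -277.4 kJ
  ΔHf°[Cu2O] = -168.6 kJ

ΔH° = -386.2 kJ

Products: 2·(+0.0) + 2·(-277.4) = -554.8
Reactants: 1·(-168.6) + 3/2·(+0.0) + 2·(+0.0) = -168.6
ΔH° = (-554.8) − (-168.6) = -386.2 kJ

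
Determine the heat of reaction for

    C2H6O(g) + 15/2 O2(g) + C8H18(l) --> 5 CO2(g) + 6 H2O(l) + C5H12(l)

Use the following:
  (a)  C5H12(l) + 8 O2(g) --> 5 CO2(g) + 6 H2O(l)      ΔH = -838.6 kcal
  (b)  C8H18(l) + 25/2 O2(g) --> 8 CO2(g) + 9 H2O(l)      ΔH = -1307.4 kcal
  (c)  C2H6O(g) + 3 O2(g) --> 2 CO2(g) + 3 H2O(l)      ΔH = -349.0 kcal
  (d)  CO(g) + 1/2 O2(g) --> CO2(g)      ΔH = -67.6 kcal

ΔH = -817.8 kcal

(a) reversed (reverse to put C5H12(l) on the product side): +838.6 kcal
(b) as written (C8H18(l) already on the reactant side): -1307.4 kcal
(c) as written (C2H6O(g) already on the reactant side): -349.0 kcal
(d): not needed (CO(g) appears nowhere else).
Since enthalpy is a state function, ΔH = (+838.6) + (-1307.4) + (-349.0) = -817.8 kcal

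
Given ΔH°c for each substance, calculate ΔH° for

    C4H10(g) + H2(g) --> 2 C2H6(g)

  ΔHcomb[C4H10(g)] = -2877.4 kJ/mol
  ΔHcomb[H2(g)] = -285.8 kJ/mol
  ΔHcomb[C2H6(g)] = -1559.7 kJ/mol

ΔH° = -43.8 kJ/mol

With combustion enthalpies, reactants minus products:
= [1·(-2877.4) + 1·(-285.8)] − [2·(-1559.7)]
= -43.8 kJ/mol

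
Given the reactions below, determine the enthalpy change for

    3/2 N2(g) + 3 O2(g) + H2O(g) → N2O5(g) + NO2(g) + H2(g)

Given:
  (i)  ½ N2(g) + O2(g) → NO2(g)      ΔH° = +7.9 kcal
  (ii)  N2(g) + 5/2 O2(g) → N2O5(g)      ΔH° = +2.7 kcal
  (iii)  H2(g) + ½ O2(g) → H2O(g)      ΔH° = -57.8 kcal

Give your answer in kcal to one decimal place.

(i) as written (NO2(g) already on the product side): +7.9 kcal
(ii) as written (N2O5(g) already on the product side): +2.7 kcal
(iii) reversed (reverse to put H2O(g) on the reactant side): +57.8 kcal
ΔH° = (1)·(+7.9) + (1)·(+2.7) + (-1)·(-57.8) = 68.4 kcal

ΔH° = 68.4 kcal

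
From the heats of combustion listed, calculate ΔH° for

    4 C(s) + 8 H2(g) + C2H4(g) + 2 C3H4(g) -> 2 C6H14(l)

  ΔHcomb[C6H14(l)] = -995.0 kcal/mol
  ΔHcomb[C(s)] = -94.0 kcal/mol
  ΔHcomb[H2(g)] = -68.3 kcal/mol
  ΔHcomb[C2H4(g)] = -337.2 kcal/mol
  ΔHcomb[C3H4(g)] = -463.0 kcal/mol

With combustion enthalpies, reactants minus products:
= [4·(-94.0) + 8·(-68.3) + 1·(-337.2) + 2·(-463.0)] − [2·(-995.0)]
= -195.6 kcal/mol

ΔH° = -195.6 kcal/mol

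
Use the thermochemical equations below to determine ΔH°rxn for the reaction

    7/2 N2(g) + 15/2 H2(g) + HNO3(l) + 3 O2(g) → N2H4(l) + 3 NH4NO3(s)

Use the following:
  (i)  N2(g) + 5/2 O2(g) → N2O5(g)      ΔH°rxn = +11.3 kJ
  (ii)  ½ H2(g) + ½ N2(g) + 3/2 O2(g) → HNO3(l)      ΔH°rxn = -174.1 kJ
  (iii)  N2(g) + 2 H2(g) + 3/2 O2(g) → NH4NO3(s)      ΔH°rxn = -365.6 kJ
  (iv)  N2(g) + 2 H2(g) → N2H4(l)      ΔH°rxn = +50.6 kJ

ΔH°rxn = -872.1 kJ

(i): not needed.
(ii) reversed: +174.1 kJ
(iii) × 3: (3)·(-365.6) = -1096.8 kJ
(iv) as written: +50.6 kJ
Combining the equations, ΔH°rxn = (-1)·(-174.1) + (3)·(-365.6) + (1)·(+50.6) = -872.1 kJ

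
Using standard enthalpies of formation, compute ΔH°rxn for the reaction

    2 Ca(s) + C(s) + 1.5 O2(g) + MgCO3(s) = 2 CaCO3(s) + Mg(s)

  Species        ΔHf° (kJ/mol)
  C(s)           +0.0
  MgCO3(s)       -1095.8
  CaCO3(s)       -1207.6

ΔH°rxn = Σ nΔHf°(products) − Σ nΔHf°(reactants).
Products: 2·(-1207.6) + 1·(+0.0) = -2415.2
Reactants: 2·(+0.0) + 1·(+0.0) + 3/2·(+0.0) + 1·(-1095.8) = -1095.8
ΔH°rxn = (-2415.2) − (-1095.8) = -1319.4 kJ/mol

ΔH°rxn = -1319.4 kJ/mol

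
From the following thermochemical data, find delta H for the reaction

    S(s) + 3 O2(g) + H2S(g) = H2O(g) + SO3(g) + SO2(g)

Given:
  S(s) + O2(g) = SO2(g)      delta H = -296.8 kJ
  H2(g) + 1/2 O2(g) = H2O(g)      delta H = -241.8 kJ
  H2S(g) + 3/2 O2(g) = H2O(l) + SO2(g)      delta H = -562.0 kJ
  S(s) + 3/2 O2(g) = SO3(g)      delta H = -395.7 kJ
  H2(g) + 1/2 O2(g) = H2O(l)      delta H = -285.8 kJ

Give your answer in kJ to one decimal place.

delta H = -913.7 kJ

equation 1: not needed.
equation 2 as written (H2O(g) already on the product side): -241.8 kJ
equation 3 as written (H2S(g) already on the reactant side): -562.0 kJ
equation 4 as written (SO3(g) already on the product side): -395.7 kJ
equation 5 reversed: +285.8 kJ
delta H = (1)·(-241.8) + (1)·(-562.0) + (1)·(-395.7) + (-1)·(-285.8) = -913.7 kJ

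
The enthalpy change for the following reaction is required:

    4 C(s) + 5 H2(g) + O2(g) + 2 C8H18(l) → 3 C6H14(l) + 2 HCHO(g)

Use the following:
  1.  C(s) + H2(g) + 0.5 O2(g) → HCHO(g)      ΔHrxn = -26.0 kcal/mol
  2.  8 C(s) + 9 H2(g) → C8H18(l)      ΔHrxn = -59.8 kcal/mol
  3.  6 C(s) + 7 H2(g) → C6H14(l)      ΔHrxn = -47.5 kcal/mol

eq. 1 × 2 (scale by 2 for the 2 HCHO(g)): (2)·(-26.0) = -52.0 kcal/mol
eq. 2 reversed and × 2 (C8H18(l) must end up as a reactant; ×2 to match 2 C8H18(l) in the target): (-2)·(-59.8) = +119.6 kcal/mol
eq. 3 × 3 (×3 to match 3 C6H14(l) in the target): (3)·(-47.5) = -142.5 kcal/mol
Since enthalpy is a state function, ΔHrxn = (-52.0) + (+119.6) + (-142.5) = -74.9 kcal/mol

ΔHrxn = -74.9 kcal/mol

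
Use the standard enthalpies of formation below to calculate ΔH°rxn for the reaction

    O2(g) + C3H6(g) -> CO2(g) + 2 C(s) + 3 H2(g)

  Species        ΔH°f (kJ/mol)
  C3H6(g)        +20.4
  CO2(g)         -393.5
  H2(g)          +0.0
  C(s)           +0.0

ΔH°rxn = -413.9 kJ/mol

Products: 1·(-393.5) + 2·(+0.0) + 3·(+0.0) = -393.5
Reactants: 1·(+0.0) + 1·(+20.4) = +20.4
ΔH°rxn = (-393.5) − (+20.4) = -413.9 kJ/mol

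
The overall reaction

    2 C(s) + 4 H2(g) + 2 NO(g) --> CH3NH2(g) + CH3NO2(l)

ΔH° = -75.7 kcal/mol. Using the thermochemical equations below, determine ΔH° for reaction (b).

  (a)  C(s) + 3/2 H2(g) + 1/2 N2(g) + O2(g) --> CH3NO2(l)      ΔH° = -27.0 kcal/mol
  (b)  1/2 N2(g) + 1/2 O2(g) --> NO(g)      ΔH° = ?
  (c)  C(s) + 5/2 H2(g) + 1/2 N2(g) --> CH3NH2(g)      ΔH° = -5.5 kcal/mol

ΔH° = 21.6 kcal/mol

(a) as written: -27.0 kcal/mol
(b) reversed and × 2: contributes −2·x
(c) as written: -5.5 kcal/mol
-75.7 = (-27.0) + (-5.5) − 2·x
x = (-75.7 − (-32.5)) / (-2) = 21.6 kcal/mol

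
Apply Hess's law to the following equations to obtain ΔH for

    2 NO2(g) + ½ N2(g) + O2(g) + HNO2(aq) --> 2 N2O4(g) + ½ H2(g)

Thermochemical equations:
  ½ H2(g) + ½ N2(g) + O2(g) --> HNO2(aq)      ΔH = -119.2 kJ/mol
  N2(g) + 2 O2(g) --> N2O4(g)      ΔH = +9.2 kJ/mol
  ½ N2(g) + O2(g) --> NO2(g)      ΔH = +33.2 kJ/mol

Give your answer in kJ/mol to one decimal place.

ΔH = 71.2 kJ/mol

equation 1 reversed: +119.2 kJ/mol
equation 2 × 2: (2)·(+9.2) = +18.4 kJ/mol
equation 3 reversed and × 2: (-2)·(+33.2) = -66.4 kJ/mol
ΔH = (+119.2) + (+18.4) + (-66.4) = 71.2 kJ/mol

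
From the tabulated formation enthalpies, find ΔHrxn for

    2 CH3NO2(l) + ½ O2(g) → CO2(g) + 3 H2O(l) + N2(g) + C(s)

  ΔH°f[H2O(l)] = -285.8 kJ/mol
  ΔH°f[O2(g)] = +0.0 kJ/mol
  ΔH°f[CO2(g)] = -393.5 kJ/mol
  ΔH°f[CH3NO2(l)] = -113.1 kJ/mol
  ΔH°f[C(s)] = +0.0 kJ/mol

ΔHrxn = -1024.7 kJ/mol

ΔH°rxn = Σ nΔHf°(products) − Σ nΔHf°(reactants).
Products: 1·(-393.5) + 3·(-285.8) + 1·(+0.0) + 1·(+0.0) = -1250.9
Reactants: 2·(-113.1) + 1/2·(+0.0) = -226.2
ΔHrxn = (-1250.9) − (-226.2) = -1024.7 kJ/mol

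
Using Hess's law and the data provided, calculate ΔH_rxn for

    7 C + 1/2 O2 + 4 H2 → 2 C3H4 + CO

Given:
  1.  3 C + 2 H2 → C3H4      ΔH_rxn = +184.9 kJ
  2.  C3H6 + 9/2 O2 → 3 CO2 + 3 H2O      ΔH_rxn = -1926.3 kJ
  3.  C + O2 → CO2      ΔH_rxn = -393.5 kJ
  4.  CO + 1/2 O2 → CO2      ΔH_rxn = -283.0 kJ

ΔH_rxn = 259.3 kJ

eq. 1 × 2 (×2 to match 2 C3H4 in the target): (2)·(+184.9) = +369.8 kJ
eq. 2: not needed (H2O appears nowhere else).
eq. 3 as written: -393.5 kJ
eq. 4 reversed (reverse to put CO on the product side): +283.0 kJ
ΔH_rxn = (2)·(+184.9) + (1)·(-393.5) + (-1)·(-283.0) = 259.3 kJ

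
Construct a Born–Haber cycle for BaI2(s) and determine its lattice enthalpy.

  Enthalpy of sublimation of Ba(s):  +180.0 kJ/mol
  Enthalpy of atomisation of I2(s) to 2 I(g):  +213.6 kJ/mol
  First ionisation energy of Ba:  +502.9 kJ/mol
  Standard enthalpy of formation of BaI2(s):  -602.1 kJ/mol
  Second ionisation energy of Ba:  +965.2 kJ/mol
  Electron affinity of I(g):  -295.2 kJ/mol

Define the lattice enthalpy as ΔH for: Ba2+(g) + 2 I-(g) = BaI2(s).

U = -1873.4 kJ/mol

ΔHf° = 1·ΔHsub + 1·(ΣIE) + 1·D(I2) + 2·EA + U
-602.1 = 1·(+180.0) + 1·(+1468.1) + 1·(+213.6) + 2·(-295.2) + U
U = -602.1 − (+1271.3) = -1873.4 kJ/mol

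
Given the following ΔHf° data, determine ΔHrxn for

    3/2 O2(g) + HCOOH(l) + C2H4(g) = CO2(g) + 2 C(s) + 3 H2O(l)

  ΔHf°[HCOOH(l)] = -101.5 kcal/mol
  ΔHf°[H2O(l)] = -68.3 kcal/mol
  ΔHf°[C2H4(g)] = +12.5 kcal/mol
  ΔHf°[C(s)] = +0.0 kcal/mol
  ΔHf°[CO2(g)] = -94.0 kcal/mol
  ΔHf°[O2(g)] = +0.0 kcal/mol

Products: 1·(-94.0) + 2·(+0.0) + 3·(-68.3) = -298.9
Reactants: 3/2·(+0.0) + 1·(-101.5) + 1·(+12.5) = -89.0
ΔHrxn = (-298.9) − (-89.0) = -209.9 kcal/mol

ΔHrxn = -209.9 kcal/mol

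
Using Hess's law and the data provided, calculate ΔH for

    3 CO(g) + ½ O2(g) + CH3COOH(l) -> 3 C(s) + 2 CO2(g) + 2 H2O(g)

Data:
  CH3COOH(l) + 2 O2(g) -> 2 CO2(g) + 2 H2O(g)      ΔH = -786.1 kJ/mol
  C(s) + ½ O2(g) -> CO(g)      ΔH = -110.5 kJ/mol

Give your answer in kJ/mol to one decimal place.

ΔH = -454.6 kJ/mol

equation 1 as written (CH3COOH(l) already on the reactant side): -786.1 kJ/mol
equation 2 reversed and × 3 (CO(g) must end up as a reactant; ×3 to match 3 CO(g) in the target): (-3)·(-110.5) = +331.5 kJ/mol
ΔH = (1)·(-786.1) + (-3)·(-110.5) = -454.6 kJ/mol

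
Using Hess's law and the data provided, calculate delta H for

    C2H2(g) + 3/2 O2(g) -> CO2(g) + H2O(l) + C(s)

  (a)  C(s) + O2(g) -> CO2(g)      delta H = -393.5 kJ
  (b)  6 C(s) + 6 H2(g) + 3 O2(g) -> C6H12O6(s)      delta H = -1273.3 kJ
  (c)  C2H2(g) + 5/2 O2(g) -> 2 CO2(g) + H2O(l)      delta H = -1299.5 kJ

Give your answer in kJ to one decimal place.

(a) reversed: +393.5 kJ
(b): not needed.
(c) as written: -1299.5 kJ
delta H = (+393.5) + (-1299.5) = -906.0 kJ

delta H = -906.0 kJ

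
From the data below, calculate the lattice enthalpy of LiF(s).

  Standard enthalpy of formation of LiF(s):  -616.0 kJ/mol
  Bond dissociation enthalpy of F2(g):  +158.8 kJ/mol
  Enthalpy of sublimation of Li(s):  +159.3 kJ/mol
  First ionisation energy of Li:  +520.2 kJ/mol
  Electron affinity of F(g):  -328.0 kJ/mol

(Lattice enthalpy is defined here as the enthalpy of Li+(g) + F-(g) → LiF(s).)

U = -1046.9 kJ/mol

ΔHf° = 1·ΔHsub + 1·(ΣIE) + 1/2·D(F2) + 1·EA + U
-616.0 = 1·(+159.3) + 1·(+520.2) + 1/2·(+158.8) + 1·(-328.0) + U
U = -616.0 − (+430.9) = -1046.9 kJ/mol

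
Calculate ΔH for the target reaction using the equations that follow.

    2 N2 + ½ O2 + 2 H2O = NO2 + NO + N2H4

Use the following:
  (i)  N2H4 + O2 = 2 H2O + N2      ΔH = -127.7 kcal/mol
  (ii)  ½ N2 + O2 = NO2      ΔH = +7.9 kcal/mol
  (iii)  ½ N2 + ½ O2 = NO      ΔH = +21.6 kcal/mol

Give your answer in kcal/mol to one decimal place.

ΔH = 157.2 kcal/mol

(i) reversed: +127.7 kcal/mol
(ii) as written: +7.9 kcal/mol
(iii) as written: +21.6 kcal/mol
Combining the equations, ΔH = (-1)·(-127.7) + (1)·(+7.9) + (1)·(+21.6) = 157.2 kcal/mol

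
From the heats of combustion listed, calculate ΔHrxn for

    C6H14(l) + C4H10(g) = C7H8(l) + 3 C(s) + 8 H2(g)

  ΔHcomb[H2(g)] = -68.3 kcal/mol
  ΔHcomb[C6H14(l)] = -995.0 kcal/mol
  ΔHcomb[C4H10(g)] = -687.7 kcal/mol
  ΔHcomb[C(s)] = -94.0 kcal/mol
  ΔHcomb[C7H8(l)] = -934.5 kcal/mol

With combustion enthalpies, reactants minus products:
= [1·(-995.0) + 1·(-687.7)] − [1·(-934.5) + 3·(-94.0) + 8·(-68.3)]
= 80.2 kcal/mol

ΔHrxn = 80.2 kcal/mol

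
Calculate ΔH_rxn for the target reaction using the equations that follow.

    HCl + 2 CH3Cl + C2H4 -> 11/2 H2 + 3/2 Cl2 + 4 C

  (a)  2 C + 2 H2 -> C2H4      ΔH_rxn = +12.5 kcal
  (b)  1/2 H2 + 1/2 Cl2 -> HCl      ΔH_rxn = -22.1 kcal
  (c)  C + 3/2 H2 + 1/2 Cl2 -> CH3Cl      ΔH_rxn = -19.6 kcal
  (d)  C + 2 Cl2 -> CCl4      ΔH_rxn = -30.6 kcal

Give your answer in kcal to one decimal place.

(a) reversed: -12.5 kcal
(b) reversed: +22.1 kcal
(c) reversed and × 2: (-2)·(-19.6) = +39.2 kcal
(d): not needed.
ΔH_rxn = (-1)·(+12.5) + (-1)·(-22.1) + (-2)·(-19.6) = 48.8 kcal

ΔH_rxn = 48.8 kcal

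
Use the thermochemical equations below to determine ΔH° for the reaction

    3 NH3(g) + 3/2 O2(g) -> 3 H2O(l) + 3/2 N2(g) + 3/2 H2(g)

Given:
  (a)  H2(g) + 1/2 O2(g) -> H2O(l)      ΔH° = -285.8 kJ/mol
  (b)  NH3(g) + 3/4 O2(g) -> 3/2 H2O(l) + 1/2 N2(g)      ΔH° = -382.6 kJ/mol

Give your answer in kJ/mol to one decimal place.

ΔH° = -719.1 kJ/mol

(a) reversed and × 3/2 (reverse to put H2(g) on the product side; ×3/2 to match 3/2 H2(g) in the target): (-3/2)·(-285.8) = +428.7 kJ/mol
(b) × 3 (scale by 3 for the 3 NH3(g)): (3)·(-382.6) = -1147.8 kJ/mol
ΔH° = (-3/2)·(-285.8) + (3)·(-382.6) = -719.1 kJ/mol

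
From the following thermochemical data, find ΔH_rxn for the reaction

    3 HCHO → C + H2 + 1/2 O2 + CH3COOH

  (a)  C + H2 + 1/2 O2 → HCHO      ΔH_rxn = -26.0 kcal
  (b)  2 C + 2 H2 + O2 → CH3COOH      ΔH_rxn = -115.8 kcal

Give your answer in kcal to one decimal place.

(a) reversed and × 3: (-3)·(-26.0) = +78.0 kcal
(b) as written: -115.8 kcal
ΔH_rxn = (+78.0) + (-115.8) = -37.8 kcal

ΔH_rxn = -37.8 kcal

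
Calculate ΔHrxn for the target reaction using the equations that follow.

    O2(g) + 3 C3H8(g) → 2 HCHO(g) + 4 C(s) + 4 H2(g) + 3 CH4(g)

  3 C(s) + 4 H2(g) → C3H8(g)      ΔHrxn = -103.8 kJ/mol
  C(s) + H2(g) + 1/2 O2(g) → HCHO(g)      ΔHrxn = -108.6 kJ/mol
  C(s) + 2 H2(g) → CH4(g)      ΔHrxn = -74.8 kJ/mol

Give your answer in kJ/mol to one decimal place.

equation 1 reversed and × 3 (reverse to put C3H8(g) on the reactant side; ×3 to match 3 C3H8(g) in the target): (-3)·(-103.8) = +311.4 kJ/mol
equation 2 × 2 (×2 to match 2 HCHO(g) in the target): (2)·(-108.6) = -217.2 kJ/mol
equation 3 × 3 (scale by 3 for the 3 CH4(g)): (3)·(-74.8) = -224.4 kJ/mol
Combining the equations, ΔHrxn = (-3)·(-103.8) + (2)·(-108.6) + (3)·(-74.8) = -130.2 kJ/mol

ΔHrxn = -130.2 kJ/mol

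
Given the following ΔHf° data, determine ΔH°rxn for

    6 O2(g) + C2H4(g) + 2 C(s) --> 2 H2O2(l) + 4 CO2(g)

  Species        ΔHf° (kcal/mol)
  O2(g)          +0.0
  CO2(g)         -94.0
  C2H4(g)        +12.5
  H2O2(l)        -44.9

ΔH°rxn = -478.3 kcal/mol

ΔH°rxn = Σ nΔHf°(products) − Σ nΔHf°(reactants).
Products: 2·(-44.9) + 4·(-94.0) = -465.8
Reactants: 6·(+0.0) + 1·(+12.5) + 2·(+0.0) = +12.5
ΔH°rxn = (-465.8) − (+12.5) = -478.3 kcal/mol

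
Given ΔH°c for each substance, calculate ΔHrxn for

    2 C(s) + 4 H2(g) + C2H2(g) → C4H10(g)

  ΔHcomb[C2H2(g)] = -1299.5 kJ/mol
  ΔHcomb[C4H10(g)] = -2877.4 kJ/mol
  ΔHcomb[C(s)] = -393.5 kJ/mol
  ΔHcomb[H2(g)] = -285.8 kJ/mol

Using ΔH = Σ nΔHc°(reactants) − Σ nΔHc°(products):
= [2·(-393.5) + 4·(-285.8) + 1·(-1299.5)] − [1·(-2877.4)]
= -352.3 kJ/mol

ΔHrxn = -352.3 kJ/mol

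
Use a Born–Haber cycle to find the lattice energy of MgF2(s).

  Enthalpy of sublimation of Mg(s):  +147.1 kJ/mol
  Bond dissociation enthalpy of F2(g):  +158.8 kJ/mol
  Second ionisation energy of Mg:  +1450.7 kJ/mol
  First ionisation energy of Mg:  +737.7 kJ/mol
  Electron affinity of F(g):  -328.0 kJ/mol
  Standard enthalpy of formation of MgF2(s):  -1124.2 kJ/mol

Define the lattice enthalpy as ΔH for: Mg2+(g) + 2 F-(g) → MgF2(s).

ΔHf° = 1·ΔHsub + 1·(ΣIE) + 1·D(F2) + 2·EA + U
-1124.2 = 1·(+147.1) + 1·(+2188.4) + 1·(+158.8) + 2·(-328.0) + U
U = -1124.2 − (+1838.3) = -2962.5 kJ/mol

U = -2962.5 kJ/mol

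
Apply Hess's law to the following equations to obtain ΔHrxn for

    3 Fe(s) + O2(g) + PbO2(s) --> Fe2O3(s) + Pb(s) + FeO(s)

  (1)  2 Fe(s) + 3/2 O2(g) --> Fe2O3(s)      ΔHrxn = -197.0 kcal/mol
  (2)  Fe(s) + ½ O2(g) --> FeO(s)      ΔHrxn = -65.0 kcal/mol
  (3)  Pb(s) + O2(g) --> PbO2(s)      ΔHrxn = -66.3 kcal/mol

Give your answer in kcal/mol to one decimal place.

ΔHrxn = -195.7 kcal/mol

(1) as written (Fe2O3(s) already on the product side): -197.0 kcal/mol
(2) as written (FeO(s) already on the product side): -65.0 kcal/mol
(3) reversed (PbO2(s) must end up as a reactant): +66.3 kcal/mol
ΔHrxn = (-197.0) + (-65.0) + (+66.3) = -195.7 kcal/mol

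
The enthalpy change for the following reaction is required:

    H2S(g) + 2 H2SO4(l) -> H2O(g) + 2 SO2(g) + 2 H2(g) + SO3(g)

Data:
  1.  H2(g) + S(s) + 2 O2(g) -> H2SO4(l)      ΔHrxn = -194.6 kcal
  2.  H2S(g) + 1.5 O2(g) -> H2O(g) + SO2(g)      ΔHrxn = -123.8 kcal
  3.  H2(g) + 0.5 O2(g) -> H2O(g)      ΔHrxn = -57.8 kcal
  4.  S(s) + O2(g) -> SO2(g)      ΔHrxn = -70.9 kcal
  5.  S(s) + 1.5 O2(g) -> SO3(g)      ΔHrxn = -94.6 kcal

eq. 1 reversed and × 2 (H2SO4(l) must end up as a reactant; scale by 2 for the 2 H2SO4(l)): (-2)·(-194.6) = +389.2 kcal
eq. 2 as written (H2S(g) already on the reactant side): -123.8 kcal
eq. 3: not needed.
eq. 4 as written: -70.9 kcal
eq. 5 as written (SO3(g) already on the product side): -94.6 kcal
Since enthalpy is a state function, ΔHrxn = (-2)·(-194.6) + (1)·(-123.8) + (1)·(-70.9) + (1)·(-94.6) = 99.9 kcal

ΔHrxn = 99.9 kcal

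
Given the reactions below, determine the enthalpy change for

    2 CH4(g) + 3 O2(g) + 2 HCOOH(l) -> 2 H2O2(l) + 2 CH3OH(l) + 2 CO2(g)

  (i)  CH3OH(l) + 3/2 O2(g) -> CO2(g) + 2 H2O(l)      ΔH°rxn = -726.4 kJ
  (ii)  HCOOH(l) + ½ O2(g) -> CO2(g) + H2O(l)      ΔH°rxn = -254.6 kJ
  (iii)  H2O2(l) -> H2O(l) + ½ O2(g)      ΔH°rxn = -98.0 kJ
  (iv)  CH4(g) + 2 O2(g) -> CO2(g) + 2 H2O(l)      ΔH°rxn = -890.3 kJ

(i) reversed and × 2 (reverse to put CH3OH(l) on the product side; scale by 2 for the 2 CH3OH(l)): (-2)·(-726.4) = +1452.8 kJ
(ii) × 2 (×2 to match 2 HCOOH(l) in the target): (2)·(-254.6) = -509.2 kJ
(iii) reversed and × 2 (H2O2(l) must end up as a product; ×2 to match 2 H2O2(l) in the target): (-2)·(-98.0) = +196.0 kJ
(iv) × 2 (scale by 2 for the 2 CH4(g)): (2)·(-890.3) = -1780.6 kJ
Since enthalpy is a state function, ΔH°rxn = (+1452.8) + (-509.2) + (+196.0) + (-1780.6) = -641.0 kJ

ΔH°rxn = -641.0 kJ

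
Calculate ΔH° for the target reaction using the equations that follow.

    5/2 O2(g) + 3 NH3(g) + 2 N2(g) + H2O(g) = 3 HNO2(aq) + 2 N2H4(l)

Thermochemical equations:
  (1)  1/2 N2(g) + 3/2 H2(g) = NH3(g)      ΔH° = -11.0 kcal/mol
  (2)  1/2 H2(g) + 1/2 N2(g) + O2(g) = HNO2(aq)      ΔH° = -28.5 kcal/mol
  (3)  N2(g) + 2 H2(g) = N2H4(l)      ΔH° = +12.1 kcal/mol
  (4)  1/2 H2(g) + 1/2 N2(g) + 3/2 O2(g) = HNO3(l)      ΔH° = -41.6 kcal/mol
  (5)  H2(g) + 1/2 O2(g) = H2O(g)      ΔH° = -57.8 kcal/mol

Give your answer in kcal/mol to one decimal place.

(1) reversed and × 3: (-3)·(-11.0) = +33.0 kcal/mol
(2) × 3: (3)·(-28.5) = -85.5 kcal/mol
(3) × 2: (2)·(+12.1) = +24.2 kcal/mol
(4): not needed.
(5) reversed: +57.8 kcal/mol
Combining the equations, ΔH° = (-3)·(-11.0) + (3)·(-28.5) + (2)·(+12.1) + (-1)·(-57.8) = 29.5 kcal/mol

ΔH° = 29.5 kcal/mol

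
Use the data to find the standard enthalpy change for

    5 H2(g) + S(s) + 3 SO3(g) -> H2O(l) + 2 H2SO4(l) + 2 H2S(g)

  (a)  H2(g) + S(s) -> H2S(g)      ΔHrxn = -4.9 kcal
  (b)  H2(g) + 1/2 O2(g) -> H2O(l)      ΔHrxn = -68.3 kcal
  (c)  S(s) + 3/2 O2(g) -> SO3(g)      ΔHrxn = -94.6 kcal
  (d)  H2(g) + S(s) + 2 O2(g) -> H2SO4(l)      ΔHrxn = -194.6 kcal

(a) × 2 (scale by 2 for the 2 H2S(g)): (2)·(-4.9) = -9.8 kcal
(b) as written (H2O(l) already on the product side): -68.3 kcal
(c) reversed and × 3 (SO3(g) must end up as a reactant; scale by 3 for the 3 SO3(g)): (-3)·(-94.6) = +283.8 kcal
(d) × 2 (×2 to match 2 H2SO4(l) in the target): (2)·(-194.6) = -389.2 kcal
Summing the manipulated equations, ΔHrxn = (-9.8) + (-68.3) + (+283.8) + (-389.2) = -183.5 kcal

ΔHrxn = -183.5 kcal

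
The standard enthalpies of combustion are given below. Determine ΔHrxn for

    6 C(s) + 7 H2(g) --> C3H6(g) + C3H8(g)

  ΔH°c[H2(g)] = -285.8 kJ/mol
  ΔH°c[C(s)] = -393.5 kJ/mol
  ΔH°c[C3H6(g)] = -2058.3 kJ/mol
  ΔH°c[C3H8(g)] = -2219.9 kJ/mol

Using ΔH = Σ nΔHc°(reactants) − Σ nΔHc°(products):
= [6·(-393.5) + 7·(-285.8)] − [1·(-2058.3) + 1·(-2219.9)]
= -83.4 kJ/mol

ΔHrxn = -83.4 kJ/mol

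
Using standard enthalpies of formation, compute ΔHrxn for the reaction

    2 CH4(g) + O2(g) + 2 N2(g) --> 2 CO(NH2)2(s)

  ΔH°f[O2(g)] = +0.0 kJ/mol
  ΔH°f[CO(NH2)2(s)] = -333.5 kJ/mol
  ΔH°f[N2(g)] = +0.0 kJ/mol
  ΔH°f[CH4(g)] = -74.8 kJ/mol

ΔH°rxn = Σ nΔHf°(products) − Σ nΔHf°(reactants).
Products: 2·(-333.5) = -667.0
Reactants: 2·(-74.8) + 1·(+0.0) + 2·(+0.0) = -149.6
ΔHrxn = (-667.0) − (-149.6) = -517.4 kJ/mol

ΔHrxn = -517.4 kJ/mol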